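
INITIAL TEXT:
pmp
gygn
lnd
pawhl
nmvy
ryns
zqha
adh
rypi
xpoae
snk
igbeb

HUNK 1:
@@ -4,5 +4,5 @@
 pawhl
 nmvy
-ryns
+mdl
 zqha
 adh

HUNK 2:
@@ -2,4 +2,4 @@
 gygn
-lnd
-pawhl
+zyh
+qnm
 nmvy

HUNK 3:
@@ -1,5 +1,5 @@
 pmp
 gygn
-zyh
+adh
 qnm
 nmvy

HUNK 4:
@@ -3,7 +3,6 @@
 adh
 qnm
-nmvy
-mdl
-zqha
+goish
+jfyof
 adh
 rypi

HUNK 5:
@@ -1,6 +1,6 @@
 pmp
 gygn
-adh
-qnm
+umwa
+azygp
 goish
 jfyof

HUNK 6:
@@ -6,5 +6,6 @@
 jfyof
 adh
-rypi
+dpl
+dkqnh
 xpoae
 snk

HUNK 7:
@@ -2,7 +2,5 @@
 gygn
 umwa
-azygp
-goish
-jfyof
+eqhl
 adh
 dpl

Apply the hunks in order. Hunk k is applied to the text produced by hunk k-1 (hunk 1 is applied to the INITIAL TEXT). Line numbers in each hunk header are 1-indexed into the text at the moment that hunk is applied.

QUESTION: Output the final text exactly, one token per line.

Hunk 1: at line 4 remove [ryns] add [mdl] -> 12 lines: pmp gygn lnd pawhl nmvy mdl zqha adh rypi xpoae snk igbeb
Hunk 2: at line 2 remove [lnd,pawhl] add [zyh,qnm] -> 12 lines: pmp gygn zyh qnm nmvy mdl zqha adh rypi xpoae snk igbeb
Hunk 3: at line 1 remove [zyh] add [adh] -> 12 lines: pmp gygn adh qnm nmvy mdl zqha adh rypi xpoae snk igbeb
Hunk 4: at line 3 remove [nmvy,mdl,zqha] add [goish,jfyof] -> 11 lines: pmp gygn adh qnm goish jfyof adh rypi xpoae snk igbeb
Hunk 5: at line 1 remove [adh,qnm] add [umwa,azygp] -> 11 lines: pmp gygn umwa azygp goish jfyof adh rypi xpoae snk igbeb
Hunk 6: at line 6 remove [rypi] add [dpl,dkqnh] -> 12 lines: pmp gygn umwa azygp goish jfyof adh dpl dkqnh xpoae snk igbeb
Hunk 7: at line 2 remove [azygp,goish,jfyof] add [eqhl] -> 10 lines: pmp gygn umwa eqhl adh dpl dkqnh xpoae snk igbeb

Answer: pmp
gygn
umwa
eqhl
adh
dpl
dkqnh
xpoae
snk
igbeb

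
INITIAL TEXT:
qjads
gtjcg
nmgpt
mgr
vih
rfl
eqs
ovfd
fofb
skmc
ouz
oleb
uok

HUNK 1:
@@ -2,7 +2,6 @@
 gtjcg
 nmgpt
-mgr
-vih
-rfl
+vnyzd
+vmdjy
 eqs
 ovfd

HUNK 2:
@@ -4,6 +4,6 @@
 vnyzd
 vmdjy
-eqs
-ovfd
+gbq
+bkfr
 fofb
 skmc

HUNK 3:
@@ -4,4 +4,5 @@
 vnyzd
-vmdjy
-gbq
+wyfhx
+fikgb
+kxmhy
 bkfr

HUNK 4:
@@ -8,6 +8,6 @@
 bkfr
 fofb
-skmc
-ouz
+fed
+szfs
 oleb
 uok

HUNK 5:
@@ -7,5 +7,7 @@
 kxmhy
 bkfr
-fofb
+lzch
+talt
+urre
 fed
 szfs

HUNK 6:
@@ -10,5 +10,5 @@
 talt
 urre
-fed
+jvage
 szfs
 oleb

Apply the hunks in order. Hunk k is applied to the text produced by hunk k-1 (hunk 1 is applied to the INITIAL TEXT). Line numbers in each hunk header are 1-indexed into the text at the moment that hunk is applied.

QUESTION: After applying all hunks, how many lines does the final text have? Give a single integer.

Hunk 1: at line 2 remove [mgr,vih,rfl] add [vnyzd,vmdjy] -> 12 lines: qjads gtjcg nmgpt vnyzd vmdjy eqs ovfd fofb skmc ouz oleb uok
Hunk 2: at line 4 remove [eqs,ovfd] add [gbq,bkfr] -> 12 lines: qjads gtjcg nmgpt vnyzd vmdjy gbq bkfr fofb skmc ouz oleb uok
Hunk 3: at line 4 remove [vmdjy,gbq] add [wyfhx,fikgb,kxmhy] -> 13 lines: qjads gtjcg nmgpt vnyzd wyfhx fikgb kxmhy bkfr fofb skmc ouz oleb uok
Hunk 4: at line 8 remove [skmc,ouz] add [fed,szfs] -> 13 lines: qjads gtjcg nmgpt vnyzd wyfhx fikgb kxmhy bkfr fofb fed szfs oleb uok
Hunk 5: at line 7 remove [fofb] add [lzch,talt,urre] -> 15 lines: qjads gtjcg nmgpt vnyzd wyfhx fikgb kxmhy bkfr lzch talt urre fed szfs oleb uok
Hunk 6: at line 10 remove [fed] add [jvage] -> 15 lines: qjads gtjcg nmgpt vnyzd wyfhx fikgb kxmhy bkfr lzch talt urre jvage szfs oleb uok
Final line count: 15

Answer: 15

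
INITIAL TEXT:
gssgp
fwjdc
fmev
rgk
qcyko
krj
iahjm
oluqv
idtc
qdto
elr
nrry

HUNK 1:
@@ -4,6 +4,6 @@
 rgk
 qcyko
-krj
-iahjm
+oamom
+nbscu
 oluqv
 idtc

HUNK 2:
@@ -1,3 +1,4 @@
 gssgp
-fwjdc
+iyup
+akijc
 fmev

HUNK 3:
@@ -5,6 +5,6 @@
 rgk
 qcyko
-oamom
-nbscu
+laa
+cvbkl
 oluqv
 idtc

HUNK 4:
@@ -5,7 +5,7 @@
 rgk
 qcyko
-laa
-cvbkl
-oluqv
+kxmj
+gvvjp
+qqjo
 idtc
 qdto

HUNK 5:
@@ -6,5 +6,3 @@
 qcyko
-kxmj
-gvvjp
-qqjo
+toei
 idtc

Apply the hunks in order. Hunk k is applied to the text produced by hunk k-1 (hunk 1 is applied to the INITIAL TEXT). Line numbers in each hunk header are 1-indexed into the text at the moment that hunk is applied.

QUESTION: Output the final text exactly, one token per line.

Answer: gssgp
iyup
akijc
fmev
rgk
qcyko
toei
idtc
qdto
elr
nrry

Derivation:
Hunk 1: at line 4 remove [krj,iahjm] add [oamom,nbscu] -> 12 lines: gssgp fwjdc fmev rgk qcyko oamom nbscu oluqv idtc qdto elr nrry
Hunk 2: at line 1 remove [fwjdc] add [iyup,akijc] -> 13 lines: gssgp iyup akijc fmev rgk qcyko oamom nbscu oluqv idtc qdto elr nrry
Hunk 3: at line 5 remove [oamom,nbscu] add [laa,cvbkl] -> 13 lines: gssgp iyup akijc fmev rgk qcyko laa cvbkl oluqv idtc qdto elr nrry
Hunk 4: at line 5 remove [laa,cvbkl,oluqv] add [kxmj,gvvjp,qqjo] -> 13 lines: gssgp iyup akijc fmev rgk qcyko kxmj gvvjp qqjo idtc qdto elr nrry
Hunk 5: at line 6 remove [kxmj,gvvjp,qqjo] add [toei] -> 11 lines: gssgp iyup akijc fmev rgk qcyko toei idtc qdto elr nrry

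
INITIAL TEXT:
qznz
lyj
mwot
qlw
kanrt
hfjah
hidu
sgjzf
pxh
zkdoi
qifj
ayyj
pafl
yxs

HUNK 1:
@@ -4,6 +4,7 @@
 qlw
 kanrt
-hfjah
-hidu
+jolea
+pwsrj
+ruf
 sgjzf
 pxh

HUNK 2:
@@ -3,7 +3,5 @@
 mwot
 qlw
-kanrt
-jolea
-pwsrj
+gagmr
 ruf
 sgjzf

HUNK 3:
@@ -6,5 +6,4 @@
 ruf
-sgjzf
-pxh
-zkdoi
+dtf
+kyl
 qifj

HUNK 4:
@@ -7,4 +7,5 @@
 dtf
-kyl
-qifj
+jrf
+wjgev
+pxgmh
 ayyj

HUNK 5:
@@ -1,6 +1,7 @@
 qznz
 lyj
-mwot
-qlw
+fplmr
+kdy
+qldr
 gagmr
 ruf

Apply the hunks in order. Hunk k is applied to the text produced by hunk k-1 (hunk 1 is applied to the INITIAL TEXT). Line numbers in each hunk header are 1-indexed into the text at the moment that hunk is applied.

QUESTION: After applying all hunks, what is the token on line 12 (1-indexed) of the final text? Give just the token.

Hunk 1: at line 4 remove [hfjah,hidu] add [jolea,pwsrj,ruf] -> 15 lines: qznz lyj mwot qlw kanrt jolea pwsrj ruf sgjzf pxh zkdoi qifj ayyj pafl yxs
Hunk 2: at line 3 remove [kanrt,jolea,pwsrj] add [gagmr] -> 13 lines: qznz lyj mwot qlw gagmr ruf sgjzf pxh zkdoi qifj ayyj pafl yxs
Hunk 3: at line 6 remove [sgjzf,pxh,zkdoi] add [dtf,kyl] -> 12 lines: qznz lyj mwot qlw gagmr ruf dtf kyl qifj ayyj pafl yxs
Hunk 4: at line 7 remove [kyl,qifj] add [jrf,wjgev,pxgmh] -> 13 lines: qznz lyj mwot qlw gagmr ruf dtf jrf wjgev pxgmh ayyj pafl yxs
Hunk 5: at line 1 remove [mwot,qlw] add [fplmr,kdy,qldr] -> 14 lines: qznz lyj fplmr kdy qldr gagmr ruf dtf jrf wjgev pxgmh ayyj pafl yxs
Final line 12: ayyj

Answer: ayyj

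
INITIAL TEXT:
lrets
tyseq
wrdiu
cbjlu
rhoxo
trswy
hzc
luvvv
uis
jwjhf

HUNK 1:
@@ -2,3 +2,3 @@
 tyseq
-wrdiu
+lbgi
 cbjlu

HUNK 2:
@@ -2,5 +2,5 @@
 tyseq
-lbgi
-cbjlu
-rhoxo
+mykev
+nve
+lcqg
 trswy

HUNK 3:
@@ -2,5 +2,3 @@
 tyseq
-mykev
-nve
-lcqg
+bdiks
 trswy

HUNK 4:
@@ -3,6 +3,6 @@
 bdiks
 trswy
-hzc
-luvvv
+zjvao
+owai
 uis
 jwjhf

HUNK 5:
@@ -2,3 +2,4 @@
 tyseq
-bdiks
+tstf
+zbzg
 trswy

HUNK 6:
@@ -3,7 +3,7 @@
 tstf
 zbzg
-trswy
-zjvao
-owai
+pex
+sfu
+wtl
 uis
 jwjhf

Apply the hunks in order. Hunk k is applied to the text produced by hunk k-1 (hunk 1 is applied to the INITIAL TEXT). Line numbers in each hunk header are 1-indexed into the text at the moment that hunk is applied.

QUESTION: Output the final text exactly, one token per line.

Answer: lrets
tyseq
tstf
zbzg
pex
sfu
wtl
uis
jwjhf

Derivation:
Hunk 1: at line 2 remove [wrdiu] add [lbgi] -> 10 lines: lrets tyseq lbgi cbjlu rhoxo trswy hzc luvvv uis jwjhf
Hunk 2: at line 2 remove [lbgi,cbjlu,rhoxo] add [mykev,nve,lcqg] -> 10 lines: lrets tyseq mykev nve lcqg trswy hzc luvvv uis jwjhf
Hunk 3: at line 2 remove [mykev,nve,lcqg] add [bdiks] -> 8 lines: lrets tyseq bdiks trswy hzc luvvv uis jwjhf
Hunk 4: at line 3 remove [hzc,luvvv] add [zjvao,owai] -> 8 lines: lrets tyseq bdiks trswy zjvao owai uis jwjhf
Hunk 5: at line 2 remove [bdiks] add [tstf,zbzg] -> 9 lines: lrets tyseq tstf zbzg trswy zjvao owai uis jwjhf
Hunk 6: at line 3 remove [trswy,zjvao,owai] add [pex,sfu,wtl] -> 9 lines: lrets tyseq tstf zbzg pex sfu wtl uis jwjhf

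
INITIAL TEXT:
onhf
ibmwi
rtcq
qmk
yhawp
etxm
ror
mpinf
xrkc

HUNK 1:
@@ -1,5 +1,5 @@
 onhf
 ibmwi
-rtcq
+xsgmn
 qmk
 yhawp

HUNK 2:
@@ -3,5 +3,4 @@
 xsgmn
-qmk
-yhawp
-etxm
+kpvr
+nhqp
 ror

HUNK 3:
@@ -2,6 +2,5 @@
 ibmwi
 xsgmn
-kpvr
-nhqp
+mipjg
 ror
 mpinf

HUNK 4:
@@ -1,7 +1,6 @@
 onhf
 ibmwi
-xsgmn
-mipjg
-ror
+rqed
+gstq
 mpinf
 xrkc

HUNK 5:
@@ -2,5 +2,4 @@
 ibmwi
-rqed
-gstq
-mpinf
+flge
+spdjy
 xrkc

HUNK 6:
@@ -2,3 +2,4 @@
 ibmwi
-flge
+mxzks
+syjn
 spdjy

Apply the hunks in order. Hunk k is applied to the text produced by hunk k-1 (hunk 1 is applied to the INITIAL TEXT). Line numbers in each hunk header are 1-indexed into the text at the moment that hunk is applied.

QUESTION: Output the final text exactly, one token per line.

Hunk 1: at line 1 remove [rtcq] add [xsgmn] -> 9 lines: onhf ibmwi xsgmn qmk yhawp etxm ror mpinf xrkc
Hunk 2: at line 3 remove [qmk,yhawp,etxm] add [kpvr,nhqp] -> 8 lines: onhf ibmwi xsgmn kpvr nhqp ror mpinf xrkc
Hunk 3: at line 2 remove [kpvr,nhqp] add [mipjg] -> 7 lines: onhf ibmwi xsgmn mipjg ror mpinf xrkc
Hunk 4: at line 1 remove [xsgmn,mipjg,ror] add [rqed,gstq] -> 6 lines: onhf ibmwi rqed gstq mpinf xrkc
Hunk 5: at line 2 remove [rqed,gstq,mpinf] add [flge,spdjy] -> 5 lines: onhf ibmwi flge spdjy xrkc
Hunk 6: at line 2 remove [flge] add [mxzks,syjn] -> 6 lines: onhf ibmwi mxzks syjn spdjy xrkc

Answer: onhf
ibmwi
mxzks
syjn
spdjy
xrkc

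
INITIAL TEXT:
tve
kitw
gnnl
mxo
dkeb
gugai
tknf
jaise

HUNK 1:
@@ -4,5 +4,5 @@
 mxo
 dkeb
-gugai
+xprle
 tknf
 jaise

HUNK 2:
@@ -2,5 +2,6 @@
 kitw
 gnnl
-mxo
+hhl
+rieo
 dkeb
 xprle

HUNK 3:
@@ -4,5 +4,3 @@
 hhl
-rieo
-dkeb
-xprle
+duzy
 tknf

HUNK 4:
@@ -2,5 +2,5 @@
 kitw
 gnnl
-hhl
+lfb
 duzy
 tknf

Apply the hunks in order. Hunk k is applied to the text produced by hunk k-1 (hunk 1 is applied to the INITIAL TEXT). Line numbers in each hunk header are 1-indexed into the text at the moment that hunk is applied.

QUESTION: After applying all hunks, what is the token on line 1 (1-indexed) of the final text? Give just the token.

Hunk 1: at line 4 remove [gugai] add [xprle] -> 8 lines: tve kitw gnnl mxo dkeb xprle tknf jaise
Hunk 2: at line 2 remove [mxo] add [hhl,rieo] -> 9 lines: tve kitw gnnl hhl rieo dkeb xprle tknf jaise
Hunk 3: at line 4 remove [rieo,dkeb,xprle] add [duzy] -> 7 lines: tve kitw gnnl hhl duzy tknf jaise
Hunk 4: at line 2 remove [hhl] add [lfb] -> 7 lines: tve kitw gnnl lfb duzy tknf jaise
Final line 1: tve

Answer: tve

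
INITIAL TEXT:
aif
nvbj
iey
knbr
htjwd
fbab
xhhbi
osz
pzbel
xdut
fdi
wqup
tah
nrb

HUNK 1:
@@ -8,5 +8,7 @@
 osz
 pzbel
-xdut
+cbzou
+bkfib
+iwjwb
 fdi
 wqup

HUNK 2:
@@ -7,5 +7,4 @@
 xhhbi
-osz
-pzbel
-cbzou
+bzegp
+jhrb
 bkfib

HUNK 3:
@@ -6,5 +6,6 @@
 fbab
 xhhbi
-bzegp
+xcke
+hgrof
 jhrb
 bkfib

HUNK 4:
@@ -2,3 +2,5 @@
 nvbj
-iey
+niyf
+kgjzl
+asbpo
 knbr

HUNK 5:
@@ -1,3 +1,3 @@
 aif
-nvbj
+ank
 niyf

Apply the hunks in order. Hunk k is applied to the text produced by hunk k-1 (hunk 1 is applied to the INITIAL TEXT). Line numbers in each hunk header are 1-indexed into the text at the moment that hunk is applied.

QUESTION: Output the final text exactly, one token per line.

Answer: aif
ank
niyf
kgjzl
asbpo
knbr
htjwd
fbab
xhhbi
xcke
hgrof
jhrb
bkfib
iwjwb
fdi
wqup
tah
nrb

Derivation:
Hunk 1: at line 8 remove [xdut] add [cbzou,bkfib,iwjwb] -> 16 lines: aif nvbj iey knbr htjwd fbab xhhbi osz pzbel cbzou bkfib iwjwb fdi wqup tah nrb
Hunk 2: at line 7 remove [osz,pzbel,cbzou] add [bzegp,jhrb] -> 15 lines: aif nvbj iey knbr htjwd fbab xhhbi bzegp jhrb bkfib iwjwb fdi wqup tah nrb
Hunk 3: at line 6 remove [bzegp] add [xcke,hgrof] -> 16 lines: aif nvbj iey knbr htjwd fbab xhhbi xcke hgrof jhrb bkfib iwjwb fdi wqup tah nrb
Hunk 4: at line 2 remove [iey] add [niyf,kgjzl,asbpo] -> 18 lines: aif nvbj niyf kgjzl asbpo knbr htjwd fbab xhhbi xcke hgrof jhrb bkfib iwjwb fdi wqup tah nrb
Hunk 5: at line 1 remove [nvbj] add [ank] -> 18 lines: aif ank niyf kgjzl asbpo knbr htjwd fbab xhhbi xcke hgrof jhrb bkfib iwjwb fdi wqup tah nrb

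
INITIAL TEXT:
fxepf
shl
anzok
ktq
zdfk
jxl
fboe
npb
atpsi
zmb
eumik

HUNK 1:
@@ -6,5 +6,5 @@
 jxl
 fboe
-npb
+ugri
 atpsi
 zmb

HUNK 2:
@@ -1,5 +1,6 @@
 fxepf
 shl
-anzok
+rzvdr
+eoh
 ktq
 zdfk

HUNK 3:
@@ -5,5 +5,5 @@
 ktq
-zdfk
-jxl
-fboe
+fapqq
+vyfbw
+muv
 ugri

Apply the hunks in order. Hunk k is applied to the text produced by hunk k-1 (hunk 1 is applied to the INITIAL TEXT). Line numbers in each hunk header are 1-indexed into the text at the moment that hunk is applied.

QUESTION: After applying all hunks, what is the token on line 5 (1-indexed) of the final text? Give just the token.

Answer: ktq

Derivation:
Hunk 1: at line 6 remove [npb] add [ugri] -> 11 lines: fxepf shl anzok ktq zdfk jxl fboe ugri atpsi zmb eumik
Hunk 2: at line 1 remove [anzok] add [rzvdr,eoh] -> 12 lines: fxepf shl rzvdr eoh ktq zdfk jxl fboe ugri atpsi zmb eumik
Hunk 3: at line 5 remove [zdfk,jxl,fboe] add [fapqq,vyfbw,muv] -> 12 lines: fxepf shl rzvdr eoh ktq fapqq vyfbw muv ugri atpsi zmb eumik
Final line 5: ktq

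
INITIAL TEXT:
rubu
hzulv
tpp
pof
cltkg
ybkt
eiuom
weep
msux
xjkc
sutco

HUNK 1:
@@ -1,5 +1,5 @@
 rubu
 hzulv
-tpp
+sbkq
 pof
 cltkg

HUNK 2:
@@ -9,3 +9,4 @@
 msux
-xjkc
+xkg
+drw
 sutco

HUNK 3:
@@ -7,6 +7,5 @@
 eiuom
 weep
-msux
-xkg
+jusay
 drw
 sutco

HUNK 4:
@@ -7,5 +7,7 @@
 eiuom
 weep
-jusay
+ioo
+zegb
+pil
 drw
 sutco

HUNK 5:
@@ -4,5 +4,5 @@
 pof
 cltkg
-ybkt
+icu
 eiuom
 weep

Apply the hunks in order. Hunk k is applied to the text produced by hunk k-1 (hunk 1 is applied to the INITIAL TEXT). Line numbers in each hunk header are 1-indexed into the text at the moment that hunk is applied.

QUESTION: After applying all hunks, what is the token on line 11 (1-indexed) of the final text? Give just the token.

Answer: pil

Derivation:
Hunk 1: at line 1 remove [tpp] add [sbkq] -> 11 lines: rubu hzulv sbkq pof cltkg ybkt eiuom weep msux xjkc sutco
Hunk 2: at line 9 remove [xjkc] add [xkg,drw] -> 12 lines: rubu hzulv sbkq pof cltkg ybkt eiuom weep msux xkg drw sutco
Hunk 3: at line 7 remove [msux,xkg] add [jusay] -> 11 lines: rubu hzulv sbkq pof cltkg ybkt eiuom weep jusay drw sutco
Hunk 4: at line 7 remove [jusay] add [ioo,zegb,pil] -> 13 lines: rubu hzulv sbkq pof cltkg ybkt eiuom weep ioo zegb pil drw sutco
Hunk 5: at line 4 remove [ybkt] add [icu] -> 13 lines: rubu hzulv sbkq pof cltkg icu eiuom weep ioo zegb pil drw sutco
Final line 11: pil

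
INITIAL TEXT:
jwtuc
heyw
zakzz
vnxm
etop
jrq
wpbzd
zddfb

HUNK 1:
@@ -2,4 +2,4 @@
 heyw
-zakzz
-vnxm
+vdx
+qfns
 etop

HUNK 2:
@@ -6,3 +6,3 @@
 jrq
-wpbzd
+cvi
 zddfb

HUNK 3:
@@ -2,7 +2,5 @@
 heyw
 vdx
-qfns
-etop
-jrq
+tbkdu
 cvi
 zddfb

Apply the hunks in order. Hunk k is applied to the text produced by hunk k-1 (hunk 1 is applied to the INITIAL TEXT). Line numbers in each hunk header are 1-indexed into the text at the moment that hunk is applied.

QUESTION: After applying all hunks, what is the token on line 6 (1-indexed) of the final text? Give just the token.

Answer: zddfb

Derivation:
Hunk 1: at line 2 remove [zakzz,vnxm] add [vdx,qfns] -> 8 lines: jwtuc heyw vdx qfns etop jrq wpbzd zddfb
Hunk 2: at line 6 remove [wpbzd] add [cvi] -> 8 lines: jwtuc heyw vdx qfns etop jrq cvi zddfb
Hunk 3: at line 2 remove [qfns,etop,jrq] add [tbkdu] -> 6 lines: jwtuc heyw vdx tbkdu cvi zddfb
Final line 6: zddfb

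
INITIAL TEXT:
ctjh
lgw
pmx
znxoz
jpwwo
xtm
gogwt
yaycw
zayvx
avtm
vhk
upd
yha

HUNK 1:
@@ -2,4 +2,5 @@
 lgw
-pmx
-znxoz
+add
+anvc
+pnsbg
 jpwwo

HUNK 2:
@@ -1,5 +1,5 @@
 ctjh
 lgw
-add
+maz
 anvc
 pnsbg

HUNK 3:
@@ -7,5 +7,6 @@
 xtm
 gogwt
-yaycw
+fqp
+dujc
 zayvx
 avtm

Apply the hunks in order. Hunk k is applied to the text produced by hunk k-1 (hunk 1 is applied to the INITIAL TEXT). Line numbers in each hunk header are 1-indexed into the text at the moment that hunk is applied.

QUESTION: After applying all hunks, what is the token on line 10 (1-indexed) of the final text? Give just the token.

Hunk 1: at line 2 remove [pmx,znxoz] add [add,anvc,pnsbg] -> 14 lines: ctjh lgw add anvc pnsbg jpwwo xtm gogwt yaycw zayvx avtm vhk upd yha
Hunk 2: at line 1 remove [add] add [maz] -> 14 lines: ctjh lgw maz anvc pnsbg jpwwo xtm gogwt yaycw zayvx avtm vhk upd yha
Hunk 3: at line 7 remove [yaycw] add [fqp,dujc] -> 15 lines: ctjh lgw maz anvc pnsbg jpwwo xtm gogwt fqp dujc zayvx avtm vhk upd yha
Final line 10: dujc

Answer: dujc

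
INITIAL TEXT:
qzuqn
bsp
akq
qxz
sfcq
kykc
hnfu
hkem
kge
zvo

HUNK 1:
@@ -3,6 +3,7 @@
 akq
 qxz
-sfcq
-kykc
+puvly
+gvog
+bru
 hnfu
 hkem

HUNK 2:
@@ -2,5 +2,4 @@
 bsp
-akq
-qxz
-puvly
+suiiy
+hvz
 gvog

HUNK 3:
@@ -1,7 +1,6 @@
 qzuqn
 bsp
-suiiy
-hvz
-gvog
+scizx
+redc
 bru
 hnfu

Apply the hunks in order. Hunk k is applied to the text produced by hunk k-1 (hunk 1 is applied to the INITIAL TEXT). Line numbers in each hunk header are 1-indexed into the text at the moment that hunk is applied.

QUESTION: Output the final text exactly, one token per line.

Answer: qzuqn
bsp
scizx
redc
bru
hnfu
hkem
kge
zvo

Derivation:
Hunk 1: at line 3 remove [sfcq,kykc] add [puvly,gvog,bru] -> 11 lines: qzuqn bsp akq qxz puvly gvog bru hnfu hkem kge zvo
Hunk 2: at line 2 remove [akq,qxz,puvly] add [suiiy,hvz] -> 10 lines: qzuqn bsp suiiy hvz gvog bru hnfu hkem kge zvo
Hunk 3: at line 1 remove [suiiy,hvz,gvog] add [scizx,redc] -> 9 lines: qzuqn bsp scizx redc bru hnfu hkem kge zvo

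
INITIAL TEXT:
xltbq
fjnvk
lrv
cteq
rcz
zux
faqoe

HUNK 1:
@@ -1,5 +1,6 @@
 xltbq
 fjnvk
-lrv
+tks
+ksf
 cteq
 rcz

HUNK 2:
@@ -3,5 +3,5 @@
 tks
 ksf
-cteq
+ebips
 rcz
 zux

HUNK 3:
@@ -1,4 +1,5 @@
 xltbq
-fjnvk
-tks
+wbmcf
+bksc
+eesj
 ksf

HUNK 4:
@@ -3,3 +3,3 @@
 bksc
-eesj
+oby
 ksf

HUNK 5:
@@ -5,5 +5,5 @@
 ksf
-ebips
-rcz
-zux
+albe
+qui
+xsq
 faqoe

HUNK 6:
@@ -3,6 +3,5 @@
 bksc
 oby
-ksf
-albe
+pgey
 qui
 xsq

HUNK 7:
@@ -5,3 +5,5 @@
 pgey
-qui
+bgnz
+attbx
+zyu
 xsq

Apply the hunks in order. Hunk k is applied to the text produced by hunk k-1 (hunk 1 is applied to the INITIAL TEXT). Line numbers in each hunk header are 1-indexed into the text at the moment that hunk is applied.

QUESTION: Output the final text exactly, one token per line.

Answer: xltbq
wbmcf
bksc
oby
pgey
bgnz
attbx
zyu
xsq
faqoe

Derivation:
Hunk 1: at line 1 remove [lrv] add [tks,ksf] -> 8 lines: xltbq fjnvk tks ksf cteq rcz zux faqoe
Hunk 2: at line 3 remove [cteq] add [ebips] -> 8 lines: xltbq fjnvk tks ksf ebips rcz zux faqoe
Hunk 3: at line 1 remove [fjnvk,tks] add [wbmcf,bksc,eesj] -> 9 lines: xltbq wbmcf bksc eesj ksf ebips rcz zux faqoe
Hunk 4: at line 3 remove [eesj] add [oby] -> 9 lines: xltbq wbmcf bksc oby ksf ebips rcz zux faqoe
Hunk 5: at line 5 remove [ebips,rcz,zux] add [albe,qui,xsq] -> 9 lines: xltbq wbmcf bksc oby ksf albe qui xsq faqoe
Hunk 6: at line 3 remove [ksf,albe] add [pgey] -> 8 lines: xltbq wbmcf bksc oby pgey qui xsq faqoe
Hunk 7: at line 5 remove [qui] add [bgnz,attbx,zyu] -> 10 lines: xltbq wbmcf bksc oby pgey bgnz attbx zyu xsq faqoe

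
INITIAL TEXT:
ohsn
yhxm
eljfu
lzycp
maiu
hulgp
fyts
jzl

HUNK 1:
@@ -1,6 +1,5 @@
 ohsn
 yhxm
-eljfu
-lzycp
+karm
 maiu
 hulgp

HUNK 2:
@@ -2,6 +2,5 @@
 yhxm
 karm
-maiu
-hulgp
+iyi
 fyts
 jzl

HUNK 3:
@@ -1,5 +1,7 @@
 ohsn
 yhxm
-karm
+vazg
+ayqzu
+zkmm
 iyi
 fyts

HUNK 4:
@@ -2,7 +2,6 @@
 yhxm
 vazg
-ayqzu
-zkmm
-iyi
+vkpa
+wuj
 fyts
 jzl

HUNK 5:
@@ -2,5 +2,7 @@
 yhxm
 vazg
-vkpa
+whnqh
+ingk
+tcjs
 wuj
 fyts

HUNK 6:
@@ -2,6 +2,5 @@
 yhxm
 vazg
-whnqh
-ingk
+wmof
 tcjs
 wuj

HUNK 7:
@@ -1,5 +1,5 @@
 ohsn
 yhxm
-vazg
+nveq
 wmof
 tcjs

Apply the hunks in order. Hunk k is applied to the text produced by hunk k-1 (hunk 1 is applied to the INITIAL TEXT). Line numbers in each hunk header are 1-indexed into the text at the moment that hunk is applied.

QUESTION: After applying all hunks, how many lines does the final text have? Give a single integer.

Answer: 8

Derivation:
Hunk 1: at line 1 remove [eljfu,lzycp] add [karm] -> 7 lines: ohsn yhxm karm maiu hulgp fyts jzl
Hunk 2: at line 2 remove [maiu,hulgp] add [iyi] -> 6 lines: ohsn yhxm karm iyi fyts jzl
Hunk 3: at line 1 remove [karm] add [vazg,ayqzu,zkmm] -> 8 lines: ohsn yhxm vazg ayqzu zkmm iyi fyts jzl
Hunk 4: at line 2 remove [ayqzu,zkmm,iyi] add [vkpa,wuj] -> 7 lines: ohsn yhxm vazg vkpa wuj fyts jzl
Hunk 5: at line 2 remove [vkpa] add [whnqh,ingk,tcjs] -> 9 lines: ohsn yhxm vazg whnqh ingk tcjs wuj fyts jzl
Hunk 6: at line 2 remove [whnqh,ingk] add [wmof] -> 8 lines: ohsn yhxm vazg wmof tcjs wuj fyts jzl
Hunk 7: at line 1 remove [vazg] add [nveq] -> 8 lines: ohsn yhxm nveq wmof tcjs wuj fyts jzl
Final line count: 8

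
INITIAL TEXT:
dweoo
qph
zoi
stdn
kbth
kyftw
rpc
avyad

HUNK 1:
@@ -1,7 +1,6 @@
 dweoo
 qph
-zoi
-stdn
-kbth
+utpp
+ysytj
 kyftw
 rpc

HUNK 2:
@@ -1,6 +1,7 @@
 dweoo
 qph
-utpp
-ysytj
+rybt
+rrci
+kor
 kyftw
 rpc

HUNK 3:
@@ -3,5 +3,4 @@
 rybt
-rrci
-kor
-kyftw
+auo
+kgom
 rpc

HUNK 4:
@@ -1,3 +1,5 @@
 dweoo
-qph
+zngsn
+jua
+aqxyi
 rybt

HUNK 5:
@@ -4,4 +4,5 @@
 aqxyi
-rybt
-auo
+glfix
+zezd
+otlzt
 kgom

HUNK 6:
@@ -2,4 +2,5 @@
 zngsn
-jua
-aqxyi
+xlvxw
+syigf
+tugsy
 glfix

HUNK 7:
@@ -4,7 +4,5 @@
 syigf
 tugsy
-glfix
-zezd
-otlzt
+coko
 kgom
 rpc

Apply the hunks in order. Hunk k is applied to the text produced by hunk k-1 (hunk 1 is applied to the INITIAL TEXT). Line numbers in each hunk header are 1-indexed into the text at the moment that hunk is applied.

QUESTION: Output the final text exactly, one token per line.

Hunk 1: at line 1 remove [zoi,stdn,kbth] add [utpp,ysytj] -> 7 lines: dweoo qph utpp ysytj kyftw rpc avyad
Hunk 2: at line 1 remove [utpp,ysytj] add [rybt,rrci,kor] -> 8 lines: dweoo qph rybt rrci kor kyftw rpc avyad
Hunk 3: at line 3 remove [rrci,kor,kyftw] add [auo,kgom] -> 7 lines: dweoo qph rybt auo kgom rpc avyad
Hunk 4: at line 1 remove [qph] add [zngsn,jua,aqxyi] -> 9 lines: dweoo zngsn jua aqxyi rybt auo kgom rpc avyad
Hunk 5: at line 4 remove [rybt,auo] add [glfix,zezd,otlzt] -> 10 lines: dweoo zngsn jua aqxyi glfix zezd otlzt kgom rpc avyad
Hunk 6: at line 2 remove [jua,aqxyi] add [xlvxw,syigf,tugsy] -> 11 lines: dweoo zngsn xlvxw syigf tugsy glfix zezd otlzt kgom rpc avyad
Hunk 7: at line 4 remove [glfix,zezd,otlzt] add [coko] -> 9 lines: dweoo zngsn xlvxw syigf tugsy coko kgom rpc avyad

Answer: dweoo
zngsn
xlvxw
syigf
tugsy
coko
kgom
rpc
avyad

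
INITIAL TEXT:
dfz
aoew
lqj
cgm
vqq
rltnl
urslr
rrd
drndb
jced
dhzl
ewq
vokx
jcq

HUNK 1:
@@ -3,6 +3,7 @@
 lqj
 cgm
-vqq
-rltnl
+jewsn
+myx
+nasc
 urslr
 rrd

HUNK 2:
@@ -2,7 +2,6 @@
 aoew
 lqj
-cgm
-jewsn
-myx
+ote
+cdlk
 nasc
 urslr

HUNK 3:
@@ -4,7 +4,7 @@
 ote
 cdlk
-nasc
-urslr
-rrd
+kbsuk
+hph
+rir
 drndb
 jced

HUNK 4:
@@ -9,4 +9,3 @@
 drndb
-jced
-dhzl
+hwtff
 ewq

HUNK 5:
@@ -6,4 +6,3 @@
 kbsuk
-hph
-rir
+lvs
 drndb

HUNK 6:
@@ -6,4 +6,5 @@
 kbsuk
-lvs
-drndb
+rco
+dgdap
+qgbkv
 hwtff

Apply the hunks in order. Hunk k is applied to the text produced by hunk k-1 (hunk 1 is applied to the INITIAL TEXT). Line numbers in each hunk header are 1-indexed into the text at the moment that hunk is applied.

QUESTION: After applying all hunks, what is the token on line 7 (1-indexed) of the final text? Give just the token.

Answer: rco

Derivation:
Hunk 1: at line 3 remove [vqq,rltnl] add [jewsn,myx,nasc] -> 15 lines: dfz aoew lqj cgm jewsn myx nasc urslr rrd drndb jced dhzl ewq vokx jcq
Hunk 2: at line 2 remove [cgm,jewsn,myx] add [ote,cdlk] -> 14 lines: dfz aoew lqj ote cdlk nasc urslr rrd drndb jced dhzl ewq vokx jcq
Hunk 3: at line 4 remove [nasc,urslr,rrd] add [kbsuk,hph,rir] -> 14 lines: dfz aoew lqj ote cdlk kbsuk hph rir drndb jced dhzl ewq vokx jcq
Hunk 4: at line 9 remove [jced,dhzl] add [hwtff] -> 13 lines: dfz aoew lqj ote cdlk kbsuk hph rir drndb hwtff ewq vokx jcq
Hunk 5: at line 6 remove [hph,rir] add [lvs] -> 12 lines: dfz aoew lqj ote cdlk kbsuk lvs drndb hwtff ewq vokx jcq
Hunk 6: at line 6 remove [lvs,drndb] add [rco,dgdap,qgbkv] -> 13 lines: dfz aoew lqj ote cdlk kbsuk rco dgdap qgbkv hwtff ewq vokx jcq
Final line 7: rco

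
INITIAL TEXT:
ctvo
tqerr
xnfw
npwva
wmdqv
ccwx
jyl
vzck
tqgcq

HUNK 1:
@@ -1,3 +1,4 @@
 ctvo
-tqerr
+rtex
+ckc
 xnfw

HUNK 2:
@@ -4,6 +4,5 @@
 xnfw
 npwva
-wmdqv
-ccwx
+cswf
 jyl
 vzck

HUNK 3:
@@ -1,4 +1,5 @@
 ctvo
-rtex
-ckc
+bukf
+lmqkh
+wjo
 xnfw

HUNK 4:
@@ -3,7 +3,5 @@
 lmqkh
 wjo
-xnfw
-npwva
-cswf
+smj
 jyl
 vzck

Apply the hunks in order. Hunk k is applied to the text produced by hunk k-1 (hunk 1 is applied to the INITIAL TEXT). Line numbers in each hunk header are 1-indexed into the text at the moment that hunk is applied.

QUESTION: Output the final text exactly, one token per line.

Answer: ctvo
bukf
lmqkh
wjo
smj
jyl
vzck
tqgcq

Derivation:
Hunk 1: at line 1 remove [tqerr] add [rtex,ckc] -> 10 lines: ctvo rtex ckc xnfw npwva wmdqv ccwx jyl vzck tqgcq
Hunk 2: at line 4 remove [wmdqv,ccwx] add [cswf] -> 9 lines: ctvo rtex ckc xnfw npwva cswf jyl vzck tqgcq
Hunk 3: at line 1 remove [rtex,ckc] add [bukf,lmqkh,wjo] -> 10 lines: ctvo bukf lmqkh wjo xnfw npwva cswf jyl vzck tqgcq
Hunk 4: at line 3 remove [xnfw,npwva,cswf] add [smj] -> 8 lines: ctvo bukf lmqkh wjo smj jyl vzck tqgcq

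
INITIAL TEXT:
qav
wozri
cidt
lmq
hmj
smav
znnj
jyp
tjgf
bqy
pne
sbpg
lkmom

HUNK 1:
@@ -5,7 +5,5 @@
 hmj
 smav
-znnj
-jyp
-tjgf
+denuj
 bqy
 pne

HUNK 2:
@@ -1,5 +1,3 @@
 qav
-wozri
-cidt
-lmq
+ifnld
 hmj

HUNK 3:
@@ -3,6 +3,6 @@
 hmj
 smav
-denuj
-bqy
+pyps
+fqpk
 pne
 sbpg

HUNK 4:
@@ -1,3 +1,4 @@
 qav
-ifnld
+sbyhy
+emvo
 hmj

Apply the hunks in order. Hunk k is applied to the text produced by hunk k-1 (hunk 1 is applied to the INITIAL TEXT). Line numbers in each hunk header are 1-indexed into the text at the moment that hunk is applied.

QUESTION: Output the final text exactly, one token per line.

Hunk 1: at line 5 remove [znnj,jyp,tjgf] add [denuj] -> 11 lines: qav wozri cidt lmq hmj smav denuj bqy pne sbpg lkmom
Hunk 2: at line 1 remove [wozri,cidt,lmq] add [ifnld] -> 9 lines: qav ifnld hmj smav denuj bqy pne sbpg lkmom
Hunk 3: at line 3 remove [denuj,bqy] add [pyps,fqpk] -> 9 lines: qav ifnld hmj smav pyps fqpk pne sbpg lkmom
Hunk 4: at line 1 remove [ifnld] add [sbyhy,emvo] -> 10 lines: qav sbyhy emvo hmj smav pyps fqpk pne sbpg lkmom

Answer: qav
sbyhy
emvo
hmj
smav
pyps
fqpk
pne
sbpg
lkmom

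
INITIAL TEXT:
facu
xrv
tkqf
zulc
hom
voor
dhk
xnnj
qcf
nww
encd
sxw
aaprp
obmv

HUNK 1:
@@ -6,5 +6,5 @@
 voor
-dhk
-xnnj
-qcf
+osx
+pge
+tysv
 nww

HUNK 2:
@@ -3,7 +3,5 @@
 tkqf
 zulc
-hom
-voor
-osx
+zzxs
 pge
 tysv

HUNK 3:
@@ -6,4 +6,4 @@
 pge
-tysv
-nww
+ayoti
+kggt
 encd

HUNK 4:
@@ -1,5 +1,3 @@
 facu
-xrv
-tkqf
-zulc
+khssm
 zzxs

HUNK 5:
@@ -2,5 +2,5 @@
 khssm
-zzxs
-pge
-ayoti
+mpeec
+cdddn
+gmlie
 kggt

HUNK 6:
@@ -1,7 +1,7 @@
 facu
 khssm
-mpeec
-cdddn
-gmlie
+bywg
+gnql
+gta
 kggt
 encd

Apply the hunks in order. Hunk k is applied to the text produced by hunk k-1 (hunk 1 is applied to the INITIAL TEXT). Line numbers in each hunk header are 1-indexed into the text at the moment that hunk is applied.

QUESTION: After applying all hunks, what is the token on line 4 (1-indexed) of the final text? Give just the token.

Answer: gnql

Derivation:
Hunk 1: at line 6 remove [dhk,xnnj,qcf] add [osx,pge,tysv] -> 14 lines: facu xrv tkqf zulc hom voor osx pge tysv nww encd sxw aaprp obmv
Hunk 2: at line 3 remove [hom,voor,osx] add [zzxs] -> 12 lines: facu xrv tkqf zulc zzxs pge tysv nww encd sxw aaprp obmv
Hunk 3: at line 6 remove [tysv,nww] add [ayoti,kggt] -> 12 lines: facu xrv tkqf zulc zzxs pge ayoti kggt encd sxw aaprp obmv
Hunk 4: at line 1 remove [xrv,tkqf,zulc] add [khssm] -> 10 lines: facu khssm zzxs pge ayoti kggt encd sxw aaprp obmv
Hunk 5: at line 2 remove [zzxs,pge,ayoti] add [mpeec,cdddn,gmlie] -> 10 lines: facu khssm mpeec cdddn gmlie kggt encd sxw aaprp obmv
Hunk 6: at line 1 remove [mpeec,cdddn,gmlie] add [bywg,gnql,gta] -> 10 lines: facu khssm bywg gnql gta kggt encd sxw aaprp obmv
Final line 4: gnql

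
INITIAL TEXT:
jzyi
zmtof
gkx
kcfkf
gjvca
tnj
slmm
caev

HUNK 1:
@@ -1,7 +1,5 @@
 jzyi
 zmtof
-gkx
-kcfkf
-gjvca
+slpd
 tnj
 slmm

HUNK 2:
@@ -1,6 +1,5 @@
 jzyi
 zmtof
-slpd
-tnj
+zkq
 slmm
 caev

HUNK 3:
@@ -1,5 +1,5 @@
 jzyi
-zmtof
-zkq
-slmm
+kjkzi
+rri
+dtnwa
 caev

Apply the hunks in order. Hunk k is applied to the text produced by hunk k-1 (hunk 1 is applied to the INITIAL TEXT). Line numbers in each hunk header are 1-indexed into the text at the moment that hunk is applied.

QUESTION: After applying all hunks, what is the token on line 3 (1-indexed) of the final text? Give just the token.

Answer: rri

Derivation:
Hunk 1: at line 1 remove [gkx,kcfkf,gjvca] add [slpd] -> 6 lines: jzyi zmtof slpd tnj slmm caev
Hunk 2: at line 1 remove [slpd,tnj] add [zkq] -> 5 lines: jzyi zmtof zkq slmm caev
Hunk 3: at line 1 remove [zmtof,zkq,slmm] add [kjkzi,rri,dtnwa] -> 5 lines: jzyi kjkzi rri dtnwa caev
Final line 3: rri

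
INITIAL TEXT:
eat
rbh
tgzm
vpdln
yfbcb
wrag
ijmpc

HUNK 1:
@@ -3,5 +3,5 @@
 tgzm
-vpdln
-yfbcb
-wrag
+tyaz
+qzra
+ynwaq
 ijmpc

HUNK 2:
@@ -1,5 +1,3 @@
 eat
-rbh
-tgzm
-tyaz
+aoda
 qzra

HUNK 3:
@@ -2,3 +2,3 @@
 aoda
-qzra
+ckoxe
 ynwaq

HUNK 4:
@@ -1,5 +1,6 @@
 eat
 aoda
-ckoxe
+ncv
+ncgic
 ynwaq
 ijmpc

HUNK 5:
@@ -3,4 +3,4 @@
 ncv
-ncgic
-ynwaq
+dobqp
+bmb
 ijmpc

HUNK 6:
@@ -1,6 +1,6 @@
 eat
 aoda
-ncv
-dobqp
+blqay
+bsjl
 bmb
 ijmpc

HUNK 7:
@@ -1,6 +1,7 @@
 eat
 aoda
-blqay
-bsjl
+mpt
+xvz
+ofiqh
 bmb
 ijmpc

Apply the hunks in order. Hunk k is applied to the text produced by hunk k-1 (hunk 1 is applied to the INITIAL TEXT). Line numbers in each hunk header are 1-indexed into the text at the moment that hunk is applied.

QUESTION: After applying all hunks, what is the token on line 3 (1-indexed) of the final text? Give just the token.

Answer: mpt

Derivation:
Hunk 1: at line 3 remove [vpdln,yfbcb,wrag] add [tyaz,qzra,ynwaq] -> 7 lines: eat rbh tgzm tyaz qzra ynwaq ijmpc
Hunk 2: at line 1 remove [rbh,tgzm,tyaz] add [aoda] -> 5 lines: eat aoda qzra ynwaq ijmpc
Hunk 3: at line 2 remove [qzra] add [ckoxe] -> 5 lines: eat aoda ckoxe ynwaq ijmpc
Hunk 4: at line 1 remove [ckoxe] add [ncv,ncgic] -> 6 lines: eat aoda ncv ncgic ynwaq ijmpc
Hunk 5: at line 3 remove [ncgic,ynwaq] add [dobqp,bmb] -> 6 lines: eat aoda ncv dobqp bmb ijmpc
Hunk 6: at line 1 remove [ncv,dobqp] add [blqay,bsjl] -> 6 lines: eat aoda blqay bsjl bmb ijmpc
Hunk 7: at line 1 remove [blqay,bsjl] add [mpt,xvz,ofiqh] -> 7 lines: eat aoda mpt xvz ofiqh bmb ijmpc
Final line 3: mpt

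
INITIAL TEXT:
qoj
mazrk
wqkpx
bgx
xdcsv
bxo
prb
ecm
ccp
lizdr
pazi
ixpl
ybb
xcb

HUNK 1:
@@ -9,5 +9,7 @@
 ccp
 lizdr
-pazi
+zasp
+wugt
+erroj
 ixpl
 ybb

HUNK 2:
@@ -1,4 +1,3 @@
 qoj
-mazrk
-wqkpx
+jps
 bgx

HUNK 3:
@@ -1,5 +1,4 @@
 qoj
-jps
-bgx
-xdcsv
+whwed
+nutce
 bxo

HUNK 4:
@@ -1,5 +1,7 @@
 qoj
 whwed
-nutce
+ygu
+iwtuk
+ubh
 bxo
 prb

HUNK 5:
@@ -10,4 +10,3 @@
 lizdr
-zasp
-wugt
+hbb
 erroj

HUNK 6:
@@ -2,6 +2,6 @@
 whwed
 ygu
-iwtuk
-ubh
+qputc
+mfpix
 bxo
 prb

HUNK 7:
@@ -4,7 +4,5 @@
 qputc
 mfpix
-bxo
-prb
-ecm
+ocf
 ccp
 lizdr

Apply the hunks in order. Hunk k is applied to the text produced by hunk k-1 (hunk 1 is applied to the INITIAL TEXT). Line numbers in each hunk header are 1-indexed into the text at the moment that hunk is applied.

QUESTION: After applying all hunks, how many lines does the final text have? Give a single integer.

Hunk 1: at line 9 remove [pazi] add [zasp,wugt,erroj] -> 16 lines: qoj mazrk wqkpx bgx xdcsv bxo prb ecm ccp lizdr zasp wugt erroj ixpl ybb xcb
Hunk 2: at line 1 remove [mazrk,wqkpx] add [jps] -> 15 lines: qoj jps bgx xdcsv bxo prb ecm ccp lizdr zasp wugt erroj ixpl ybb xcb
Hunk 3: at line 1 remove [jps,bgx,xdcsv] add [whwed,nutce] -> 14 lines: qoj whwed nutce bxo prb ecm ccp lizdr zasp wugt erroj ixpl ybb xcb
Hunk 4: at line 1 remove [nutce] add [ygu,iwtuk,ubh] -> 16 lines: qoj whwed ygu iwtuk ubh bxo prb ecm ccp lizdr zasp wugt erroj ixpl ybb xcb
Hunk 5: at line 10 remove [zasp,wugt] add [hbb] -> 15 lines: qoj whwed ygu iwtuk ubh bxo prb ecm ccp lizdr hbb erroj ixpl ybb xcb
Hunk 6: at line 2 remove [iwtuk,ubh] add [qputc,mfpix] -> 15 lines: qoj whwed ygu qputc mfpix bxo prb ecm ccp lizdr hbb erroj ixpl ybb xcb
Hunk 7: at line 4 remove [bxo,prb,ecm] add [ocf] -> 13 lines: qoj whwed ygu qputc mfpix ocf ccp lizdr hbb erroj ixpl ybb xcb
Final line count: 13

Answer: 13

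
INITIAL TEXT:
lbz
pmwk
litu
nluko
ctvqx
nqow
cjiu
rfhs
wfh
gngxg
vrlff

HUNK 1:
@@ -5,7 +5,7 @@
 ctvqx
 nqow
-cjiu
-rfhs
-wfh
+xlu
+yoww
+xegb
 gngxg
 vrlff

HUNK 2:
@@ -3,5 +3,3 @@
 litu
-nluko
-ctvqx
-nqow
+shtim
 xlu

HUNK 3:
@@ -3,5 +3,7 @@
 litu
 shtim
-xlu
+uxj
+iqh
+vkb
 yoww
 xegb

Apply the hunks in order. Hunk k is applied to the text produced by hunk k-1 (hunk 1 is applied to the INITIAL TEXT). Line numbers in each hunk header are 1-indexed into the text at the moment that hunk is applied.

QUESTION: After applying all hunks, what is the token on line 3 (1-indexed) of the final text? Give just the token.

Answer: litu

Derivation:
Hunk 1: at line 5 remove [cjiu,rfhs,wfh] add [xlu,yoww,xegb] -> 11 lines: lbz pmwk litu nluko ctvqx nqow xlu yoww xegb gngxg vrlff
Hunk 2: at line 3 remove [nluko,ctvqx,nqow] add [shtim] -> 9 lines: lbz pmwk litu shtim xlu yoww xegb gngxg vrlff
Hunk 3: at line 3 remove [xlu] add [uxj,iqh,vkb] -> 11 lines: lbz pmwk litu shtim uxj iqh vkb yoww xegb gngxg vrlff
Final line 3: litu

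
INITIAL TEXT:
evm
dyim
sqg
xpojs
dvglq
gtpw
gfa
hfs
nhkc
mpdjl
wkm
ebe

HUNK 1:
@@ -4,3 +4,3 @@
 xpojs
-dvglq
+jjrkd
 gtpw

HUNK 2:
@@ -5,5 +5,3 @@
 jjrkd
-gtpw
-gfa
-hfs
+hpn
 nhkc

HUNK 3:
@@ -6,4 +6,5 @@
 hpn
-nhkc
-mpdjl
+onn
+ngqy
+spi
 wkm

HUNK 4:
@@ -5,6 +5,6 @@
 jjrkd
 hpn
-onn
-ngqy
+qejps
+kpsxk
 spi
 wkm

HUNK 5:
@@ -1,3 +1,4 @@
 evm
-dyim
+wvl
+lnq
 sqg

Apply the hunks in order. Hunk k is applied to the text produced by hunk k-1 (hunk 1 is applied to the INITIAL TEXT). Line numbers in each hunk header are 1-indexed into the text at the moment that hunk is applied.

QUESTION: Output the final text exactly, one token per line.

Answer: evm
wvl
lnq
sqg
xpojs
jjrkd
hpn
qejps
kpsxk
spi
wkm
ebe

Derivation:
Hunk 1: at line 4 remove [dvglq] add [jjrkd] -> 12 lines: evm dyim sqg xpojs jjrkd gtpw gfa hfs nhkc mpdjl wkm ebe
Hunk 2: at line 5 remove [gtpw,gfa,hfs] add [hpn] -> 10 lines: evm dyim sqg xpojs jjrkd hpn nhkc mpdjl wkm ebe
Hunk 3: at line 6 remove [nhkc,mpdjl] add [onn,ngqy,spi] -> 11 lines: evm dyim sqg xpojs jjrkd hpn onn ngqy spi wkm ebe
Hunk 4: at line 5 remove [onn,ngqy] add [qejps,kpsxk] -> 11 lines: evm dyim sqg xpojs jjrkd hpn qejps kpsxk spi wkm ebe
Hunk 5: at line 1 remove [dyim] add [wvl,lnq] -> 12 lines: evm wvl lnq sqg xpojs jjrkd hpn qejps kpsxk spi wkm ebe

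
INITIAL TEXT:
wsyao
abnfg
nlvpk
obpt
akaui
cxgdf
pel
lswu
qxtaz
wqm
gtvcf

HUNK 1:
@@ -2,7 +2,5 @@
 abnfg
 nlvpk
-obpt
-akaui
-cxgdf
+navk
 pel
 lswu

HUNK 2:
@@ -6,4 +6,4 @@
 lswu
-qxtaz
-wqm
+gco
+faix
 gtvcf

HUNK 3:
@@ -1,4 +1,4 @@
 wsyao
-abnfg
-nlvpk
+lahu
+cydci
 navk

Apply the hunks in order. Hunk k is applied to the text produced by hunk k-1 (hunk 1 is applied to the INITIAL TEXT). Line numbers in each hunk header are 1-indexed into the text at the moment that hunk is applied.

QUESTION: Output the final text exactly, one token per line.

Hunk 1: at line 2 remove [obpt,akaui,cxgdf] add [navk] -> 9 lines: wsyao abnfg nlvpk navk pel lswu qxtaz wqm gtvcf
Hunk 2: at line 6 remove [qxtaz,wqm] add [gco,faix] -> 9 lines: wsyao abnfg nlvpk navk pel lswu gco faix gtvcf
Hunk 3: at line 1 remove [abnfg,nlvpk] add [lahu,cydci] -> 9 lines: wsyao lahu cydci navk pel lswu gco faix gtvcf

Answer: wsyao
lahu
cydci
navk
pel
lswu
gco
faix
gtvcf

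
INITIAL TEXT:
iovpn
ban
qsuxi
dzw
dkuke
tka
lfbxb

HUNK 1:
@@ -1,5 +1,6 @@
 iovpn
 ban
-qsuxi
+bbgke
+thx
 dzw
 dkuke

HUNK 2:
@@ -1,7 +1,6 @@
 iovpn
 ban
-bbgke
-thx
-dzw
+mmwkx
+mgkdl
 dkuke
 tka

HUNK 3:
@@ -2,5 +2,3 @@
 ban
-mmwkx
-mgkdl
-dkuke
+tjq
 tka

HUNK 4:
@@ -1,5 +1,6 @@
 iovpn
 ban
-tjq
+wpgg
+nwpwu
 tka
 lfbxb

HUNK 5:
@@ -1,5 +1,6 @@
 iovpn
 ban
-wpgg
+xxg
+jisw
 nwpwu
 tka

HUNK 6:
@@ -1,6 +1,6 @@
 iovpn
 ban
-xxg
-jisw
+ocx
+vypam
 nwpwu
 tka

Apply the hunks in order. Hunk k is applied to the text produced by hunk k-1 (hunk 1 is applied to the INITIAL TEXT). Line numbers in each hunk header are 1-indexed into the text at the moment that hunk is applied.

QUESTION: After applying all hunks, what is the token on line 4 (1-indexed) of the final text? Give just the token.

Hunk 1: at line 1 remove [qsuxi] add [bbgke,thx] -> 8 lines: iovpn ban bbgke thx dzw dkuke tka lfbxb
Hunk 2: at line 1 remove [bbgke,thx,dzw] add [mmwkx,mgkdl] -> 7 lines: iovpn ban mmwkx mgkdl dkuke tka lfbxb
Hunk 3: at line 2 remove [mmwkx,mgkdl,dkuke] add [tjq] -> 5 lines: iovpn ban tjq tka lfbxb
Hunk 4: at line 1 remove [tjq] add [wpgg,nwpwu] -> 6 lines: iovpn ban wpgg nwpwu tka lfbxb
Hunk 5: at line 1 remove [wpgg] add [xxg,jisw] -> 7 lines: iovpn ban xxg jisw nwpwu tka lfbxb
Hunk 6: at line 1 remove [xxg,jisw] add [ocx,vypam] -> 7 lines: iovpn ban ocx vypam nwpwu tka lfbxb
Final line 4: vypam

Answer: vypam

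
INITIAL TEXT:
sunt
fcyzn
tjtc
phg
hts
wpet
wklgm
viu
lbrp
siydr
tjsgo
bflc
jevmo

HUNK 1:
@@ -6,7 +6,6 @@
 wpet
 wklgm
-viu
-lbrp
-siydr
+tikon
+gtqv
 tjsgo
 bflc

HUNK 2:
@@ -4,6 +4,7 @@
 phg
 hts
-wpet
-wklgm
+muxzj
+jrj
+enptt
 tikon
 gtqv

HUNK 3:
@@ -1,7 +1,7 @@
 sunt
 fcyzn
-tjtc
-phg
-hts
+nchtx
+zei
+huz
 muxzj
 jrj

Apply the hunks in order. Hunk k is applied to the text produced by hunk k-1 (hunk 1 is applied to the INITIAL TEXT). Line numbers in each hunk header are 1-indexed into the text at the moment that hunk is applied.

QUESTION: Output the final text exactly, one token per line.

Answer: sunt
fcyzn
nchtx
zei
huz
muxzj
jrj
enptt
tikon
gtqv
tjsgo
bflc
jevmo

Derivation:
Hunk 1: at line 6 remove [viu,lbrp,siydr] add [tikon,gtqv] -> 12 lines: sunt fcyzn tjtc phg hts wpet wklgm tikon gtqv tjsgo bflc jevmo
Hunk 2: at line 4 remove [wpet,wklgm] add [muxzj,jrj,enptt] -> 13 lines: sunt fcyzn tjtc phg hts muxzj jrj enptt tikon gtqv tjsgo bflc jevmo
Hunk 3: at line 1 remove [tjtc,phg,hts] add [nchtx,zei,huz] -> 13 lines: sunt fcyzn nchtx zei huz muxzj jrj enptt tikon gtqv tjsgo bflc jevmo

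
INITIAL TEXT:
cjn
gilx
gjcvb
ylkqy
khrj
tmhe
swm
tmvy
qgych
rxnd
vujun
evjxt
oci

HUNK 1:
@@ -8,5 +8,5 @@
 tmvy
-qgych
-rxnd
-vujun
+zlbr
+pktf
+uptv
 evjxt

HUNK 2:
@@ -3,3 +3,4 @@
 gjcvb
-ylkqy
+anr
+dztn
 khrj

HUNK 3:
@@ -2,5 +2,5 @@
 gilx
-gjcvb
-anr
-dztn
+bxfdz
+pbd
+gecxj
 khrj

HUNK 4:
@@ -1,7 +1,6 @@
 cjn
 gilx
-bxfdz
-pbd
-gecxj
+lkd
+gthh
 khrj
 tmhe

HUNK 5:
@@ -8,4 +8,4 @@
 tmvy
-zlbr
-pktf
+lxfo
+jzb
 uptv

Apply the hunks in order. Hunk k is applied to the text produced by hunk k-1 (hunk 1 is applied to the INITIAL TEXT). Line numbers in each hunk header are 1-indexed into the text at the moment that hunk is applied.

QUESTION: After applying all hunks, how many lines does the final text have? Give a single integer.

Answer: 13

Derivation:
Hunk 1: at line 8 remove [qgych,rxnd,vujun] add [zlbr,pktf,uptv] -> 13 lines: cjn gilx gjcvb ylkqy khrj tmhe swm tmvy zlbr pktf uptv evjxt oci
Hunk 2: at line 3 remove [ylkqy] add [anr,dztn] -> 14 lines: cjn gilx gjcvb anr dztn khrj tmhe swm tmvy zlbr pktf uptv evjxt oci
Hunk 3: at line 2 remove [gjcvb,anr,dztn] add [bxfdz,pbd,gecxj] -> 14 lines: cjn gilx bxfdz pbd gecxj khrj tmhe swm tmvy zlbr pktf uptv evjxt oci
Hunk 4: at line 1 remove [bxfdz,pbd,gecxj] add [lkd,gthh] -> 13 lines: cjn gilx lkd gthh khrj tmhe swm tmvy zlbr pktf uptv evjxt oci
Hunk 5: at line 8 remove [zlbr,pktf] add [lxfo,jzb] -> 13 lines: cjn gilx lkd gthh khrj tmhe swm tmvy lxfo jzb uptv evjxt oci
Final line count: 13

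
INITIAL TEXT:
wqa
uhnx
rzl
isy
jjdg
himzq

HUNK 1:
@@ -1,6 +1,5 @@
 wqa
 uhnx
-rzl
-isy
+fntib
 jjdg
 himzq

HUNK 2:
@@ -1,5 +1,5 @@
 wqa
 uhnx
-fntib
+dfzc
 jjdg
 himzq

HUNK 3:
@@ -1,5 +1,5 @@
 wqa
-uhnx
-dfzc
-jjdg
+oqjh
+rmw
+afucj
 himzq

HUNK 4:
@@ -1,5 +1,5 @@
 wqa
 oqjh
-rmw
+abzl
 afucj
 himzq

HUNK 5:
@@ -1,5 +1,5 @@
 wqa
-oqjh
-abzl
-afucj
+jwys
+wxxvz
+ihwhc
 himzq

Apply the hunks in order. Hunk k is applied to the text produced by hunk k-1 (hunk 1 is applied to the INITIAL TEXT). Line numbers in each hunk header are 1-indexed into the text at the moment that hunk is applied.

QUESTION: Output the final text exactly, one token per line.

Hunk 1: at line 1 remove [rzl,isy] add [fntib] -> 5 lines: wqa uhnx fntib jjdg himzq
Hunk 2: at line 1 remove [fntib] add [dfzc] -> 5 lines: wqa uhnx dfzc jjdg himzq
Hunk 3: at line 1 remove [uhnx,dfzc,jjdg] add [oqjh,rmw,afucj] -> 5 lines: wqa oqjh rmw afucj himzq
Hunk 4: at line 1 remove [rmw] add [abzl] -> 5 lines: wqa oqjh abzl afucj himzq
Hunk 5: at line 1 remove [oqjh,abzl,afucj] add [jwys,wxxvz,ihwhc] -> 5 lines: wqa jwys wxxvz ihwhc himzq

Answer: wqa
jwys
wxxvz
ihwhc
himzq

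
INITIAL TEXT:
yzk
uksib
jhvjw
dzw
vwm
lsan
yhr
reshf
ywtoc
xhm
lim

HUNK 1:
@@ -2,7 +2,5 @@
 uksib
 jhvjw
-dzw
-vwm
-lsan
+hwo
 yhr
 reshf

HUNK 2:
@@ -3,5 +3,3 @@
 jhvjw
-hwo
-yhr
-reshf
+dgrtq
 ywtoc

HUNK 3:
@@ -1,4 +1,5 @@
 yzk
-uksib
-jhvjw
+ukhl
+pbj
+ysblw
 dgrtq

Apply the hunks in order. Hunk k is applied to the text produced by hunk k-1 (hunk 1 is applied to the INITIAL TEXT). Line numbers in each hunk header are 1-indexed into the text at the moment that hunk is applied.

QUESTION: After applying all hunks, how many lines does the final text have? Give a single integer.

Answer: 8

Derivation:
Hunk 1: at line 2 remove [dzw,vwm,lsan] add [hwo] -> 9 lines: yzk uksib jhvjw hwo yhr reshf ywtoc xhm lim
Hunk 2: at line 3 remove [hwo,yhr,reshf] add [dgrtq] -> 7 lines: yzk uksib jhvjw dgrtq ywtoc xhm lim
Hunk 3: at line 1 remove [uksib,jhvjw] add [ukhl,pbj,ysblw] -> 8 lines: yzk ukhl pbj ysblw dgrtq ywtoc xhm lim
Final line count: 8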